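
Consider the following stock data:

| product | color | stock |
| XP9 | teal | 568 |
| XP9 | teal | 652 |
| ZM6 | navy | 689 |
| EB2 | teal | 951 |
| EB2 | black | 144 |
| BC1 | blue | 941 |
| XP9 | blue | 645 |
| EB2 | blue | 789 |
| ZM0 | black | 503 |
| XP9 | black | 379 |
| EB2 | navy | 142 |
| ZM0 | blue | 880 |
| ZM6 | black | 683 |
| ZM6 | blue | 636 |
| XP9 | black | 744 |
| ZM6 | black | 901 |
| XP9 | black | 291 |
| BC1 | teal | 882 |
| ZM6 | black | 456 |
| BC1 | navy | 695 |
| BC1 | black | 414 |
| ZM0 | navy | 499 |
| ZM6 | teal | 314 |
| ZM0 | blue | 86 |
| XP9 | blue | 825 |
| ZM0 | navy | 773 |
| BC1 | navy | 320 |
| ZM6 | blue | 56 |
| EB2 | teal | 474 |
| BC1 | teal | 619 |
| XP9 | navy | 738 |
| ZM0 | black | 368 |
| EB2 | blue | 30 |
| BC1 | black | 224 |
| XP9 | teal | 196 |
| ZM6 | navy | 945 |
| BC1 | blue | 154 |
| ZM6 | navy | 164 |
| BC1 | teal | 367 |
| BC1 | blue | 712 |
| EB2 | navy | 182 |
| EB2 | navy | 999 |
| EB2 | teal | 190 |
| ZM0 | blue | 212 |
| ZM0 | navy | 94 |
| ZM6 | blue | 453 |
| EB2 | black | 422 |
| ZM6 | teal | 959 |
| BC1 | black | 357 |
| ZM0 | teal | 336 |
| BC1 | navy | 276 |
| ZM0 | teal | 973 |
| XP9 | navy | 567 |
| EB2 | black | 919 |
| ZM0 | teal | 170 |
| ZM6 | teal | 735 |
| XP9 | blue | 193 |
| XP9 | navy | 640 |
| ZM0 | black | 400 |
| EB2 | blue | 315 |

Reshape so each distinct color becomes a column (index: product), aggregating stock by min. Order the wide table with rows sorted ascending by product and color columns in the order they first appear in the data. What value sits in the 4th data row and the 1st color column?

170

With rows sorted ascending by product, row 4 is product=ZM0. color columns in first-appearance order: teal, navy, black, blue; column 1 is teal.
Long rows with product=ZM0, color=teal: min(336, 973, 170) = 170.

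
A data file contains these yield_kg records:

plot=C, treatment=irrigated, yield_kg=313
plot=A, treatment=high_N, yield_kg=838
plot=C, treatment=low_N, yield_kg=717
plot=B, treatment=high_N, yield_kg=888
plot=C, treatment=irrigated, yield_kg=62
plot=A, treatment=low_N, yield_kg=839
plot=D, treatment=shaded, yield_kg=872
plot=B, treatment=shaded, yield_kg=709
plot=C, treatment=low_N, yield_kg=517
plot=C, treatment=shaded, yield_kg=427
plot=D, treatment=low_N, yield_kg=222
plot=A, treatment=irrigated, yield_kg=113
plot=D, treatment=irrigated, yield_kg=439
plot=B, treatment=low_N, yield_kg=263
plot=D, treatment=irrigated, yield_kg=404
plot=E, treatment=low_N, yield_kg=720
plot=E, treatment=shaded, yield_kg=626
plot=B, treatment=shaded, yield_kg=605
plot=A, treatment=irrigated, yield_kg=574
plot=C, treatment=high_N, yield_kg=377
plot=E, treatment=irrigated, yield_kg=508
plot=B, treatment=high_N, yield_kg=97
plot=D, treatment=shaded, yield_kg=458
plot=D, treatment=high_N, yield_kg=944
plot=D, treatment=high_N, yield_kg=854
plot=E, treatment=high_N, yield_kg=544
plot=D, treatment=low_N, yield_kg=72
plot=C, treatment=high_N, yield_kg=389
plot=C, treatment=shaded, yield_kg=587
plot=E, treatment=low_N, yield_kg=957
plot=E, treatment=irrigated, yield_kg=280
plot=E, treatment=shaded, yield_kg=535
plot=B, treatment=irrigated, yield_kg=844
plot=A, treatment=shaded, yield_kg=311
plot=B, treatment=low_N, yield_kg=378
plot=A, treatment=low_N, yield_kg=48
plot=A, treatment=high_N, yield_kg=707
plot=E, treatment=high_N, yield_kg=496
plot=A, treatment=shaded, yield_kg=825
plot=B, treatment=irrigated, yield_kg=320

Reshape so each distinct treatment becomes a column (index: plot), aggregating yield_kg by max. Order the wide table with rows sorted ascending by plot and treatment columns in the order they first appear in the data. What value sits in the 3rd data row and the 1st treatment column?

With rows sorted ascending by plot, row 3 is plot=C. treatment columns in first-appearance order: irrigated, high_N, low_N, shaded; column 1 is irrigated.
Long rows with plot=C, treatment=irrigated: max(313, 62) = 313.

313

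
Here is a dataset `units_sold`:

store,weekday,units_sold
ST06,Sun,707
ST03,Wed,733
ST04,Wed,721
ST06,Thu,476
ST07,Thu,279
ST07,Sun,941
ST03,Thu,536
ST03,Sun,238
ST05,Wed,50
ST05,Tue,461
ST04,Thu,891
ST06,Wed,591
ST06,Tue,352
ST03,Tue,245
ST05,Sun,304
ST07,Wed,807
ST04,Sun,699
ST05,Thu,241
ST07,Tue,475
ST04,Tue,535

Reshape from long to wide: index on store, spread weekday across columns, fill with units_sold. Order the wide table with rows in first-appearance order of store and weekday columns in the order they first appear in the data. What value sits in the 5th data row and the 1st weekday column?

With rows in first-appearance order of store, row 5 is store=ST05. weekday columns in first-appearance order: Sun, Wed, Thu, Tue; column 1 is Sun.
Long rows with store=ST05, weekday=Sun: units_sold = 304.

304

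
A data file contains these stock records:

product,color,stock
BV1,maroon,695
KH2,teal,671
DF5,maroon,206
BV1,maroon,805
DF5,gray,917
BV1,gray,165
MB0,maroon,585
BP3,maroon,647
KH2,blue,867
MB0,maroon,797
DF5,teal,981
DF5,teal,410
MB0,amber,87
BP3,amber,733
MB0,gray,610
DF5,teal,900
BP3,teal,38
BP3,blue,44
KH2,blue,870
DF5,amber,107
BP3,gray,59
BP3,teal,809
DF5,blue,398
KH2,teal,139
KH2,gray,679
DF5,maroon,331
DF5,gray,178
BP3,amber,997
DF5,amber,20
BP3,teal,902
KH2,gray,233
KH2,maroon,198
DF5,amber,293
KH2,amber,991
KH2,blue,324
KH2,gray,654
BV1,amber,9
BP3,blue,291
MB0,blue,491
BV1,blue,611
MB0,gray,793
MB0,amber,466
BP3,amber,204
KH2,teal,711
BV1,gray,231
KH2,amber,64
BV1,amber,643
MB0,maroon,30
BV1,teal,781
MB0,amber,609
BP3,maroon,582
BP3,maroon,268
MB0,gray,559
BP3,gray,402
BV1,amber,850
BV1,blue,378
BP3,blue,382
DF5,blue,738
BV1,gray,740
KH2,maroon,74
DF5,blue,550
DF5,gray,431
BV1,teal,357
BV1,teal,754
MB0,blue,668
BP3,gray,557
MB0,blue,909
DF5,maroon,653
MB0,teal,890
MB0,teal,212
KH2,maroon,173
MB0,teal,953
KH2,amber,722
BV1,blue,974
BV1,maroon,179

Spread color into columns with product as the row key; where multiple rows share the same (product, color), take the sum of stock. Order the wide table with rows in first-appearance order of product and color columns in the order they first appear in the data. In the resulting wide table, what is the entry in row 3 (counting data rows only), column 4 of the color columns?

1686

With rows in first-appearance order of product, row 3 is product=DF5. color columns in first-appearance order: maroon, teal, gray, blue, amber; column 4 is blue.
Long rows with product=DF5, color=blue: 398 + 738 + 550 = 1686.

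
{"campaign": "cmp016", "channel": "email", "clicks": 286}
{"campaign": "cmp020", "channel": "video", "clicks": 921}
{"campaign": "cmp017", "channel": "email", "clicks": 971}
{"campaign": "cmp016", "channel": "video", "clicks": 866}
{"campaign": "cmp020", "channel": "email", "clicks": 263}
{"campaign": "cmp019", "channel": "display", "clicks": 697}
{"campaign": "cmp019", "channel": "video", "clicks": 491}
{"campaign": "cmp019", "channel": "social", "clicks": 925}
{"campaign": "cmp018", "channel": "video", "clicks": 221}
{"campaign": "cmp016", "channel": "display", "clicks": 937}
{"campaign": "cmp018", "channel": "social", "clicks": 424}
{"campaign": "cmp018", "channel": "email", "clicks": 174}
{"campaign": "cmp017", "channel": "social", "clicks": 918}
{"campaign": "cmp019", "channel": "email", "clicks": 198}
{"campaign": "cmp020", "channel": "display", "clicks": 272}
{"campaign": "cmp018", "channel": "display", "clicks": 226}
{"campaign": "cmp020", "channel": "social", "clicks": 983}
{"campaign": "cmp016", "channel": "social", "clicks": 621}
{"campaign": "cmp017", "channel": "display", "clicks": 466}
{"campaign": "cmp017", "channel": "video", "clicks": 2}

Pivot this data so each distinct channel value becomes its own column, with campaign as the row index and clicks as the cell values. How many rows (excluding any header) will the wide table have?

5

5 distinct campaign values → 5 rows.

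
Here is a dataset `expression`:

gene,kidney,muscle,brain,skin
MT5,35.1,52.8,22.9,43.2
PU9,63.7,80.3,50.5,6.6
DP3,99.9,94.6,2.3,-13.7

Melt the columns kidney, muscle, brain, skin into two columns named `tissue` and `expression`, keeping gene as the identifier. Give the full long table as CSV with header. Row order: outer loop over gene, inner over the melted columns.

gene,tissue,expression
MT5,kidney,35.1
MT5,muscle,52.8
MT5,brain,22.9
MT5,skin,43.2
PU9,kidney,63.7
PU9,muscle,80.3
PU9,brain,50.5
PU9,skin,6.6
DP3,kidney,99.9
DP3,muscle,94.6
DP3,brain,2.3
DP3,skin,-13.7

Each (gene, column) pair becomes one row: 3 × 4 = 12 rows.
For example, (MT5, kidney) → expression=35.1.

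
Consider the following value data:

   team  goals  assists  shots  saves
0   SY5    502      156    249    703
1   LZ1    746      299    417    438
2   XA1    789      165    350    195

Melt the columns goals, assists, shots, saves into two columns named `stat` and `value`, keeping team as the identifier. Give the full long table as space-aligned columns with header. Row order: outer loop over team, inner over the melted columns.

team  stat     value
SY5   goals    502  
SY5   assists  156  
SY5   shots    249  
SY5   saves    703  
LZ1   goals    746  
LZ1   assists  299  
LZ1   shots    417  
LZ1   saves    438  
XA1   goals    789  
XA1   assists  165  
XA1   shots    350  
XA1   saves    195  

Each (team, column) pair becomes one row: 3 × 4 = 12 rows.
For example, (SY5, goals) → value=502.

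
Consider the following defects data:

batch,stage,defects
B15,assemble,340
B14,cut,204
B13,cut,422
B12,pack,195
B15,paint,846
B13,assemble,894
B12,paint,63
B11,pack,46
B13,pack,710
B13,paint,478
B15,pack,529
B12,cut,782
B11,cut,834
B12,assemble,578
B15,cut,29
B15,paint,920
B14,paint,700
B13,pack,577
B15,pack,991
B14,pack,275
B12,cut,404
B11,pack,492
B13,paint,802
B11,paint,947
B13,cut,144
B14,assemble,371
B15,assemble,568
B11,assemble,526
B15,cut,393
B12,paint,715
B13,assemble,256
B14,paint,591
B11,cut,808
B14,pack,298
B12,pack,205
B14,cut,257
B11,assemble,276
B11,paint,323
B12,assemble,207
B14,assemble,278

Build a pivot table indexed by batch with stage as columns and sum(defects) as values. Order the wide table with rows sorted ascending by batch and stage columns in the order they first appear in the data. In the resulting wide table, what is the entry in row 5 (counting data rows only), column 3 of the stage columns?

With rows sorted ascending by batch, row 5 is batch=B15. stage columns in first-appearance order: assemble, cut, pack, paint; column 3 is pack.
Long rows with batch=B15, stage=pack: 529 + 991 = 1520.

1520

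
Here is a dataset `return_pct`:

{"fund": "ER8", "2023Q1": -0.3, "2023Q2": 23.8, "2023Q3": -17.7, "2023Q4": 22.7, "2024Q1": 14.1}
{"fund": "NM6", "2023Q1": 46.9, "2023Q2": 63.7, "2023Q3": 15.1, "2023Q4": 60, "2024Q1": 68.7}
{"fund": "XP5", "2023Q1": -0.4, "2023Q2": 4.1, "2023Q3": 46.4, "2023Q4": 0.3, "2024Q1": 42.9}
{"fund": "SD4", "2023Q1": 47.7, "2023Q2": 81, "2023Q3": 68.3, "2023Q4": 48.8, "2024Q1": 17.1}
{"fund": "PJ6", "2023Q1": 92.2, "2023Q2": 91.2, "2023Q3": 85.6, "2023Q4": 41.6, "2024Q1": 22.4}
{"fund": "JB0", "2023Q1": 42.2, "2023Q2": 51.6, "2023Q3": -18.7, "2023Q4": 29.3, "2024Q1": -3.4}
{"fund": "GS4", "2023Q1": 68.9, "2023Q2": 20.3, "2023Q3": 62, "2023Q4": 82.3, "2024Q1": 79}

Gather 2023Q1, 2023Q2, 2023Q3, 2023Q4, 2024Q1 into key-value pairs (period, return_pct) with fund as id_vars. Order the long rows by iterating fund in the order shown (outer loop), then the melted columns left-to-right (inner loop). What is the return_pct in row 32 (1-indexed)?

20.3

35 rows total (7 × 5). Row 32: index ⌊(32-1)/5⌋ = 6 into fund → GS4; (32-1) mod 5 = 1 into the melted columns → 2023Q2.
So row 32 is (GS4, 2023Q2, 20.3); return_pct = 20.3.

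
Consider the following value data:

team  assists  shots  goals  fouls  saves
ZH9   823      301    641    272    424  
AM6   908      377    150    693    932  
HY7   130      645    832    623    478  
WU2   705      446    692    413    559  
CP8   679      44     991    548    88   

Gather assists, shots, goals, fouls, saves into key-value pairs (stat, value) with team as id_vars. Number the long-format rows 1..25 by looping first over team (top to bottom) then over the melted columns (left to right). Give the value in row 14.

623

25 rows total (5 × 5). Row 14: index ⌊(14-1)/5⌋ = 2 into team → HY7; (14-1) mod 5 = 3 into the melted columns → fouls.
So row 14 is (HY7, fouls, 623); value = 623.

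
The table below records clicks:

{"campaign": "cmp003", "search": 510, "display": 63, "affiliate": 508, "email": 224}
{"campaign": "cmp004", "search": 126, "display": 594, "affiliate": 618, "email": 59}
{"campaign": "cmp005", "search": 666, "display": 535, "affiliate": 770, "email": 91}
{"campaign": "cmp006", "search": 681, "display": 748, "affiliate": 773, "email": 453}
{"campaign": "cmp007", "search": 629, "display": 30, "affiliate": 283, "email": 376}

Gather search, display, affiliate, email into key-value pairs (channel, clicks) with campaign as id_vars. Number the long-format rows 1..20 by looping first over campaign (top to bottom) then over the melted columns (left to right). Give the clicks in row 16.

453

20 rows total (5 × 4). Row 16: index ⌊(16-1)/4⌋ = 3 into campaign → cmp006; (16-1) mod 4 = 3 into the melted columns → email.
So row 16 is (cmp006, email, 453); clicks = 453.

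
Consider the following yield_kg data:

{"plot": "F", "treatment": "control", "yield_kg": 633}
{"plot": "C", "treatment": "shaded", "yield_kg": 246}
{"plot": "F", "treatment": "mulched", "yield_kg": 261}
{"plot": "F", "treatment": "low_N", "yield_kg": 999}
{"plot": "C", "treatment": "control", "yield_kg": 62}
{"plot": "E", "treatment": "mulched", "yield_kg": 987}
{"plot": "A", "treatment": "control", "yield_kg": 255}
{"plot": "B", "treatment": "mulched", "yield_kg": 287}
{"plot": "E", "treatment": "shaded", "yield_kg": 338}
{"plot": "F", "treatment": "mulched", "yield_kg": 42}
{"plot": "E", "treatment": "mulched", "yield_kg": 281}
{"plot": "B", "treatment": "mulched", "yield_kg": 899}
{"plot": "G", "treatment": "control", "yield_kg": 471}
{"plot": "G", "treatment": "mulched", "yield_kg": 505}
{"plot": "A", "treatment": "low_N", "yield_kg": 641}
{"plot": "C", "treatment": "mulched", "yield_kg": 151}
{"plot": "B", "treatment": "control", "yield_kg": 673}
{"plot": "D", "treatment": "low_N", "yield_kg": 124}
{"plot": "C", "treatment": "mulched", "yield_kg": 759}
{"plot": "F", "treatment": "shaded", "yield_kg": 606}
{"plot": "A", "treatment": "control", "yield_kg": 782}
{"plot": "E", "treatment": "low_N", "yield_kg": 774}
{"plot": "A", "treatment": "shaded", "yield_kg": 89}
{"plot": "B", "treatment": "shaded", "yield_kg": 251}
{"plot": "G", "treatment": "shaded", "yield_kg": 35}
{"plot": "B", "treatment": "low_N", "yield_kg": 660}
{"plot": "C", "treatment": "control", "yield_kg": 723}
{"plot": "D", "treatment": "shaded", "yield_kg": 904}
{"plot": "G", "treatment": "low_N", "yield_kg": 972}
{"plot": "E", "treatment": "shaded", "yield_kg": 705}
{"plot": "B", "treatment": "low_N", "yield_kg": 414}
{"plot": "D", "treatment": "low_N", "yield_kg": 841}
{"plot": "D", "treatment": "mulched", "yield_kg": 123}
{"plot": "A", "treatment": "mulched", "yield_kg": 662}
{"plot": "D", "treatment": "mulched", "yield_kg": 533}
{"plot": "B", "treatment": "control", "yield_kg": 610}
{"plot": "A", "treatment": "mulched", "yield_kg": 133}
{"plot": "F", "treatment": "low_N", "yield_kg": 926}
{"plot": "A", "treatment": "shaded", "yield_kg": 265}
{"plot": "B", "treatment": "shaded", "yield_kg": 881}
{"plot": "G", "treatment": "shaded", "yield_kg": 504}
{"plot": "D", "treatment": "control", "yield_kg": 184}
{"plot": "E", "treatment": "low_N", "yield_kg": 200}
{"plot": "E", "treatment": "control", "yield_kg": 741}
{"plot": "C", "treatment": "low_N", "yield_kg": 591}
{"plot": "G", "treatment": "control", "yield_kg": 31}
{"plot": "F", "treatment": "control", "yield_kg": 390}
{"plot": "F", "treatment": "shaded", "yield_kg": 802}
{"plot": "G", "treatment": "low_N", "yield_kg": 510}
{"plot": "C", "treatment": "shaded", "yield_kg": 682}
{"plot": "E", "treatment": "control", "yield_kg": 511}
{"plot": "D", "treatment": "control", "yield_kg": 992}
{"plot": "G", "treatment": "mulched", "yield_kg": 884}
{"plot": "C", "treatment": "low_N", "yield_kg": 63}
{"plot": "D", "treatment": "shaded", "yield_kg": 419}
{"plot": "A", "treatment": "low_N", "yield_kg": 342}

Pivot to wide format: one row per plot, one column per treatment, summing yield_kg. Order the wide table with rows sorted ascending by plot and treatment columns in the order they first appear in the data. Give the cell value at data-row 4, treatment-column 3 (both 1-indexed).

With rows sorted ascending by plot, row 4 is plot=D. treatment columns in first-appearance order: control, shaded, mulched, low_N; column 3 is mulched.
Long rows with plot=D, treatment=mulched: 123 + 533 = 656.

656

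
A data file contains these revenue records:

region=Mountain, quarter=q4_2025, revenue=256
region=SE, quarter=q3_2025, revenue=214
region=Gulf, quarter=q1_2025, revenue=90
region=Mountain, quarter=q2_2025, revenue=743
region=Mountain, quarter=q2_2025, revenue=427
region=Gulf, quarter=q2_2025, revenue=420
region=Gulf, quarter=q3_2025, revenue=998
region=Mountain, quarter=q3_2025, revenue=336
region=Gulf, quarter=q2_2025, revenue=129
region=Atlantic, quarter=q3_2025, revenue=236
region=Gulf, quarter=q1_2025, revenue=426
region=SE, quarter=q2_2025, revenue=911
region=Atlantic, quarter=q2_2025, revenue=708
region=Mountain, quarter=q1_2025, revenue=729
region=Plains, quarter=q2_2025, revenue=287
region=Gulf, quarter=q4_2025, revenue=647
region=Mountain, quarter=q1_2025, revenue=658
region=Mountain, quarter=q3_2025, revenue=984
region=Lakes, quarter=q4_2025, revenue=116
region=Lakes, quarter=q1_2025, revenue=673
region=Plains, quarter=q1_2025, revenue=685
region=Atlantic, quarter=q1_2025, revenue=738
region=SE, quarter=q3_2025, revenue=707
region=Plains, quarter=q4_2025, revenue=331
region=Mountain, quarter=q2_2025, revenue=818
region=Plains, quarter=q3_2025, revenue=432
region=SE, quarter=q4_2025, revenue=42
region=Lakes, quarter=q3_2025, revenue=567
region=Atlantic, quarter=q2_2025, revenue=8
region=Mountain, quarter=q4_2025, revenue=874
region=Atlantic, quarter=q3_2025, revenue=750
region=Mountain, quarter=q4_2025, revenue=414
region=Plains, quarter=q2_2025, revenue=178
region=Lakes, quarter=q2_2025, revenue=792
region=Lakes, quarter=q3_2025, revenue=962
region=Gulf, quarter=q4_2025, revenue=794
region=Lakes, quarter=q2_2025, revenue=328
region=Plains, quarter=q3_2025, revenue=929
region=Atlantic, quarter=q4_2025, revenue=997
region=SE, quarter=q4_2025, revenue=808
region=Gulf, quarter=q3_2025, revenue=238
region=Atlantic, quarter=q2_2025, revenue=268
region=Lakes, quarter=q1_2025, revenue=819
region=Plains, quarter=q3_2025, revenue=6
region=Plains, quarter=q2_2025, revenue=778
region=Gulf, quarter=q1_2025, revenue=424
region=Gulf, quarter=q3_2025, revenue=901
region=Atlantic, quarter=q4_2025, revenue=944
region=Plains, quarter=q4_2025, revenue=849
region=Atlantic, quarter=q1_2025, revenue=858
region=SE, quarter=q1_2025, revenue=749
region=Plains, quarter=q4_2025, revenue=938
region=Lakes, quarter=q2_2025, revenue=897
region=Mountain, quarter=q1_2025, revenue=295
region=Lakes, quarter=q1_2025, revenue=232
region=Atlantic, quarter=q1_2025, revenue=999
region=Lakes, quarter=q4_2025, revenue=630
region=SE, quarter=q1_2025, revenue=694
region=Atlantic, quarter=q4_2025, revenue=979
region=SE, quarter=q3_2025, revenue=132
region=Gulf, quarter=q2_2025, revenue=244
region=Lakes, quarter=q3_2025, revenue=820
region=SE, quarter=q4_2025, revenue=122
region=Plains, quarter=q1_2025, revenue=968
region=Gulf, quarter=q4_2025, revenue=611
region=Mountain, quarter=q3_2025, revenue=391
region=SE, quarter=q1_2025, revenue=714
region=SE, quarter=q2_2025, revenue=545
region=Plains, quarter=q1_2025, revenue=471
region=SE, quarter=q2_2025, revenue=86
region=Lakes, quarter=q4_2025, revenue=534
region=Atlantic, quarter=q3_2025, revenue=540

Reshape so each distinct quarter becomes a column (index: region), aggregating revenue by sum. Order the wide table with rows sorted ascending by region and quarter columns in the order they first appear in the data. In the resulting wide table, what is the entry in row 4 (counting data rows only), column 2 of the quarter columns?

1711

With rows sorted ascending by region, row 4 is region=Mountain. quarter columns in first-appearance order: q4_2025, q3_2025, q1_2025, q2_2025; column 2 is q3_2025.
Long rows with region=Mountain, quarter=q3_2025: 336 + 984 + 391 = 1711.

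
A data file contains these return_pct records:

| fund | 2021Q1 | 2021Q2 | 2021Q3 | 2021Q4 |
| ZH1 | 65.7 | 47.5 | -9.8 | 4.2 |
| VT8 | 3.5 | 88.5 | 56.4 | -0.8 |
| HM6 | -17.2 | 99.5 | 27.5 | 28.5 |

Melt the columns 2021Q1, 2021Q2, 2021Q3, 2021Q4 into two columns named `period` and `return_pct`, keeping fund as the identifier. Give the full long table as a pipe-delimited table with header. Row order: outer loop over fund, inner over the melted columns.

| fund | period | return_pct |
| ZH1 | 2021Q1 | 65.7 |
| ZH1 | 2021Q2 | 47.5 |
| ZH1 | 2021Q3 | -9.8 |
| ZH1 | 2021Q4 | 4.2 |
| VT8 | 2021Q1 | 3.5 |
| VT8 | 2021Q2 | 88.5 |
| VT8 | 2021Q3 | 56.4 |
| VT8 | 2021Q4 | -0.8 |
| HM6 | 2021Q1 | -17.2 |
| HM6 | 2021Q2 | 99.5 |
| HM6 | 2021Q3 | 27.5 |
| HM6 | 2021Q4 | 28.5 |

Each (fund, column) pair becomes one row: 3 × 4 = 12 rows.
For example, (ZH1, 2021Q1) → return_pct=65.7.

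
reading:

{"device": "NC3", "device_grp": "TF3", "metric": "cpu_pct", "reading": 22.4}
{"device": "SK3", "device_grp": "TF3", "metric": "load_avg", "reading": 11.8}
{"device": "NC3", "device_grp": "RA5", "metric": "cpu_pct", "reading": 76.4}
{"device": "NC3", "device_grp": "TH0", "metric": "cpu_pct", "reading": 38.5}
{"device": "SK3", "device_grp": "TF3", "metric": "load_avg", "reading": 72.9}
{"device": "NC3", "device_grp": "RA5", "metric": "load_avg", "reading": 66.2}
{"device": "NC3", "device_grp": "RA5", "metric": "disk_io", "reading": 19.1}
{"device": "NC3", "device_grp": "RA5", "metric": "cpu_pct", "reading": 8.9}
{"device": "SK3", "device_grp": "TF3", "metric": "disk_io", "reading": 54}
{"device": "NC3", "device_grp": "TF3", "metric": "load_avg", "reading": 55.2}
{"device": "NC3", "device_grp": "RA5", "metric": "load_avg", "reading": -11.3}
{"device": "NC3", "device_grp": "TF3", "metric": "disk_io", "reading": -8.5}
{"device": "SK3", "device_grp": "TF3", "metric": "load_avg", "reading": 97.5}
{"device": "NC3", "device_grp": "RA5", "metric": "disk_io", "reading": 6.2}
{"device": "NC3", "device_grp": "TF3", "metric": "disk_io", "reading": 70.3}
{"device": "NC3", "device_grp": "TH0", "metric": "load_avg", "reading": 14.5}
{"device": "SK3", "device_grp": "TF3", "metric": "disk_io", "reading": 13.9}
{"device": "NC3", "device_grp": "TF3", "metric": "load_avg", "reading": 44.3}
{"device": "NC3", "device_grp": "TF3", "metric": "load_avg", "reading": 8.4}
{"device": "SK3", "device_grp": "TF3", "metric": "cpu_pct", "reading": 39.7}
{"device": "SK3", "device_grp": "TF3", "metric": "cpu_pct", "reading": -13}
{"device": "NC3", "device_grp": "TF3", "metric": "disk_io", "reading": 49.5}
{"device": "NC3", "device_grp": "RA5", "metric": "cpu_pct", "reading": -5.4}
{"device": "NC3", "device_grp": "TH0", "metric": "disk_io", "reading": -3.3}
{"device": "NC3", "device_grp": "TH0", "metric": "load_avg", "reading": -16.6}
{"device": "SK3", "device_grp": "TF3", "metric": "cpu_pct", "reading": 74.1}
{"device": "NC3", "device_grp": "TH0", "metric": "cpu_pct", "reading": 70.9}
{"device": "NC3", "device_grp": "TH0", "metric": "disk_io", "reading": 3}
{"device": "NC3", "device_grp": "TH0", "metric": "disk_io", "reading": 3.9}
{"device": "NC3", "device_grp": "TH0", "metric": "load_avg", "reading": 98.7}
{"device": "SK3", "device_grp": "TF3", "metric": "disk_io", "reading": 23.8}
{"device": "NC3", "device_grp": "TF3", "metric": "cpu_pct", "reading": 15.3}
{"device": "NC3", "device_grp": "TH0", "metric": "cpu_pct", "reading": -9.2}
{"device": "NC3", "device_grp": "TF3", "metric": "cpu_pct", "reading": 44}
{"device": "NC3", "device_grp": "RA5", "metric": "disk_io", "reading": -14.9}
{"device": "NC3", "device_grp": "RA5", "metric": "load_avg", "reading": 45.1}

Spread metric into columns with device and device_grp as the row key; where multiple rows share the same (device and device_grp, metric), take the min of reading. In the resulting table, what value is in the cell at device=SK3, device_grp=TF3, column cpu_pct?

Rows with device=SK3, device_grp=TF3 and metric=cpu_pct: reading values are 39.7, -13, 74.1.
min(39.7, -13, 74.1) = -13.

-13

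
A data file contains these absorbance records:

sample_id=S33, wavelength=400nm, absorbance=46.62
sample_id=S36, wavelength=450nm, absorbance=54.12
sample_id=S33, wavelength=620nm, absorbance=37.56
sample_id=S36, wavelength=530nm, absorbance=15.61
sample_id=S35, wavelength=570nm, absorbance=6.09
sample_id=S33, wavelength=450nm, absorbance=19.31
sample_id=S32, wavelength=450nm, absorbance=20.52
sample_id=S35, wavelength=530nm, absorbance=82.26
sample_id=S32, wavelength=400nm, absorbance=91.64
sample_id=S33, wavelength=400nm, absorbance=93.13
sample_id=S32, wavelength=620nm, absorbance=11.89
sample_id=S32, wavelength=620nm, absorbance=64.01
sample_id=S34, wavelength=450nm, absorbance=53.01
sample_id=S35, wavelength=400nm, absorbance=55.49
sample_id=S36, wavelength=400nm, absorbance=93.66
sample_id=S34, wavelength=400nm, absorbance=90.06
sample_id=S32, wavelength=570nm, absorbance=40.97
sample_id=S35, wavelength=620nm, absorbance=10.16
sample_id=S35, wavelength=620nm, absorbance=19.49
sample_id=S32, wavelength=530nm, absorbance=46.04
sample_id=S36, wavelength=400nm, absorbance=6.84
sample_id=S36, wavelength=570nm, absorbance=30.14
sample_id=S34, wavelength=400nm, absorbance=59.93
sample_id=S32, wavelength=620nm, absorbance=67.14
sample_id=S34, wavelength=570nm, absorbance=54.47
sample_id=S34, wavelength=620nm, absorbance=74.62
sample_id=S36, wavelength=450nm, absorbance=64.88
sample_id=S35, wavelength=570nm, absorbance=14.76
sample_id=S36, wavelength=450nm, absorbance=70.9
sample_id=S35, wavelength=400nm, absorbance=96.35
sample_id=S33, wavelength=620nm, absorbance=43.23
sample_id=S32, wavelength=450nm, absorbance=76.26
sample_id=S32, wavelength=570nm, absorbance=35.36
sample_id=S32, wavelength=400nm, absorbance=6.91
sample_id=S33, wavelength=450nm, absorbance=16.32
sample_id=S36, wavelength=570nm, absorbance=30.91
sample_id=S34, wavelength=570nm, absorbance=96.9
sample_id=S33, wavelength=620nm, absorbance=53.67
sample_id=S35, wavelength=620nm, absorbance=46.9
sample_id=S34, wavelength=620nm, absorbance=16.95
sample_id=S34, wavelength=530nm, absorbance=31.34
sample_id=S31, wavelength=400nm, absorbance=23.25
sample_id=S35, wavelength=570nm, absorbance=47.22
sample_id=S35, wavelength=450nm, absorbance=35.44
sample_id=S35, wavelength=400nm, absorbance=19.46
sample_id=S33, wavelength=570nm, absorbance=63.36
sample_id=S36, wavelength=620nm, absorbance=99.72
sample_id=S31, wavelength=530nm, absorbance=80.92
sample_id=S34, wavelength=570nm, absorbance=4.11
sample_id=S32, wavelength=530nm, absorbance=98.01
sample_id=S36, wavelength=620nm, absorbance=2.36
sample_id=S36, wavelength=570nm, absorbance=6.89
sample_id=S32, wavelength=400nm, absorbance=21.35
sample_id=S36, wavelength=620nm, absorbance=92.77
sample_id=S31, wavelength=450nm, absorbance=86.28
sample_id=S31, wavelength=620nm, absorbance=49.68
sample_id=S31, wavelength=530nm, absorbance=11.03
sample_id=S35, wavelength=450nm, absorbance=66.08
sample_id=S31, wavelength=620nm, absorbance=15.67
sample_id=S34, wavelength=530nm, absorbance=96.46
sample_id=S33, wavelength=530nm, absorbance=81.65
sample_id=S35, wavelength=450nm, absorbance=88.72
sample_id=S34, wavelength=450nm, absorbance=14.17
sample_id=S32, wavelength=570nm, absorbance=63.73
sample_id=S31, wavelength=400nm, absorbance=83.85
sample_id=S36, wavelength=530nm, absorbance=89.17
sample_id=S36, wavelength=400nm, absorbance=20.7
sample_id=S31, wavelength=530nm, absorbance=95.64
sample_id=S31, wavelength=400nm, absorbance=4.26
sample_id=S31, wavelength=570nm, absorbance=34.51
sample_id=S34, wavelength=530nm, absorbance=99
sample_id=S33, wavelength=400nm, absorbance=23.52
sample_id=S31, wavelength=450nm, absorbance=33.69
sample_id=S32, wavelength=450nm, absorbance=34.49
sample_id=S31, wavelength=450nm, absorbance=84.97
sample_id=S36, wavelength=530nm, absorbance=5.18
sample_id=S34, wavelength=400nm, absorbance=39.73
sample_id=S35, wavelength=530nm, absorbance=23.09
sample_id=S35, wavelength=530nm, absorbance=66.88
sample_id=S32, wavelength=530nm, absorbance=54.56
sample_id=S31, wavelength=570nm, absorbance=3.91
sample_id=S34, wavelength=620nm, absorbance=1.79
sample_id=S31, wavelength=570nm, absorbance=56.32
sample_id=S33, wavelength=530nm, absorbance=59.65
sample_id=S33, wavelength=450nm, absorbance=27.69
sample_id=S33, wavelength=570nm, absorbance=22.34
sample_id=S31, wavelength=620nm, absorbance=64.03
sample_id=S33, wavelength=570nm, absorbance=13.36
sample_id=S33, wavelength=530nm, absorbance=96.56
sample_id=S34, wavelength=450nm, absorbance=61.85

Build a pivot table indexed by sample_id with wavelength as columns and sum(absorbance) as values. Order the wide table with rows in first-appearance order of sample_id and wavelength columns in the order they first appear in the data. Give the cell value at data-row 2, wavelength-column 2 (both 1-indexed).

With rows in first-appearance order of sample_id, row 2 is sample_id=S36. wavelength columns in first-appearance order: 400nm, 450nm, 620nm, 530nm, 570nm; column 2 is 450nm.
Long rows with sample_id=S36, wavelength=450nm: 54.12 + 64.88 + 70.9 = 189.90.

189.90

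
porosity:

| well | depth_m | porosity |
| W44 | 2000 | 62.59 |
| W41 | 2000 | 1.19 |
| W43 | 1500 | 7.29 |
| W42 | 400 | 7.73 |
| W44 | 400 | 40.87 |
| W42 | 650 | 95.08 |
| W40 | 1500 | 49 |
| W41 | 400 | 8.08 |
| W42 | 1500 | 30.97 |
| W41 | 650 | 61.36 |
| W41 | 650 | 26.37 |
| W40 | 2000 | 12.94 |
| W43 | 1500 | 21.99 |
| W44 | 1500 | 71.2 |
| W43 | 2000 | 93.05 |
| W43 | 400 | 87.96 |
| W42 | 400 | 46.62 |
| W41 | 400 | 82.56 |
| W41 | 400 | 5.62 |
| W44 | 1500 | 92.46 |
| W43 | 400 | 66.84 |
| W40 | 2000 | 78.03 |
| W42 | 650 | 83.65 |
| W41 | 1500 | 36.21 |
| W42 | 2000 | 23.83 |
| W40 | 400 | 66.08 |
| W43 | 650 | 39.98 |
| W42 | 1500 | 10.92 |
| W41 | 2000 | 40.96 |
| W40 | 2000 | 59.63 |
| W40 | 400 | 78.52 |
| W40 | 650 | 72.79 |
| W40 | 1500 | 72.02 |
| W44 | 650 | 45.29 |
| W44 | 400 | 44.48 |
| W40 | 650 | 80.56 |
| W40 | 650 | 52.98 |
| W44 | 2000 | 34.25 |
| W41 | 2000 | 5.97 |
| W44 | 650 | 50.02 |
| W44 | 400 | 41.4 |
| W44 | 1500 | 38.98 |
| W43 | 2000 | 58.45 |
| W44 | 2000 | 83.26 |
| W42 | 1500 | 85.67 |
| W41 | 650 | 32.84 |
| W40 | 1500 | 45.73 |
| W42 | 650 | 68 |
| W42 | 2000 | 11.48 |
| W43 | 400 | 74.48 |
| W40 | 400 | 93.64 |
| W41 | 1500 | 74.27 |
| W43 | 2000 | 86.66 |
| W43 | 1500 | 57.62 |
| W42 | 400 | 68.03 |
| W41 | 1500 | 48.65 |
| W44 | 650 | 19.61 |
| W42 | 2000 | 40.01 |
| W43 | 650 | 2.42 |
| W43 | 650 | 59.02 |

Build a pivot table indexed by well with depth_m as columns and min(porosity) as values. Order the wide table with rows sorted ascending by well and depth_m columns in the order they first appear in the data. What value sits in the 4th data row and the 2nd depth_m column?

7.29

With rows sorted ascending by well, row 4 is well=W43. depth_m columns in first-appearance order: 2000, 1500, 400, 650; column 2 is 1500.
Long rows with well=W43, depth_m=1500: min(7.29, 21.99, 57.62) = 7.29.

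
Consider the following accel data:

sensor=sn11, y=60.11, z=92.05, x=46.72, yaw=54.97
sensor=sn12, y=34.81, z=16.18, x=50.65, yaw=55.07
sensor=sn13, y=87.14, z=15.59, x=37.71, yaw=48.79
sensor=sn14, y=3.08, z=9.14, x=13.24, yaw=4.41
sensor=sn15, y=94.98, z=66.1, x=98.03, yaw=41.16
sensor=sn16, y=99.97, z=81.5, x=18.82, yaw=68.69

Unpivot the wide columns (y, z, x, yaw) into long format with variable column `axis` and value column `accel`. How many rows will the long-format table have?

24

6 sensor values × 4 melted columns = 24 rows.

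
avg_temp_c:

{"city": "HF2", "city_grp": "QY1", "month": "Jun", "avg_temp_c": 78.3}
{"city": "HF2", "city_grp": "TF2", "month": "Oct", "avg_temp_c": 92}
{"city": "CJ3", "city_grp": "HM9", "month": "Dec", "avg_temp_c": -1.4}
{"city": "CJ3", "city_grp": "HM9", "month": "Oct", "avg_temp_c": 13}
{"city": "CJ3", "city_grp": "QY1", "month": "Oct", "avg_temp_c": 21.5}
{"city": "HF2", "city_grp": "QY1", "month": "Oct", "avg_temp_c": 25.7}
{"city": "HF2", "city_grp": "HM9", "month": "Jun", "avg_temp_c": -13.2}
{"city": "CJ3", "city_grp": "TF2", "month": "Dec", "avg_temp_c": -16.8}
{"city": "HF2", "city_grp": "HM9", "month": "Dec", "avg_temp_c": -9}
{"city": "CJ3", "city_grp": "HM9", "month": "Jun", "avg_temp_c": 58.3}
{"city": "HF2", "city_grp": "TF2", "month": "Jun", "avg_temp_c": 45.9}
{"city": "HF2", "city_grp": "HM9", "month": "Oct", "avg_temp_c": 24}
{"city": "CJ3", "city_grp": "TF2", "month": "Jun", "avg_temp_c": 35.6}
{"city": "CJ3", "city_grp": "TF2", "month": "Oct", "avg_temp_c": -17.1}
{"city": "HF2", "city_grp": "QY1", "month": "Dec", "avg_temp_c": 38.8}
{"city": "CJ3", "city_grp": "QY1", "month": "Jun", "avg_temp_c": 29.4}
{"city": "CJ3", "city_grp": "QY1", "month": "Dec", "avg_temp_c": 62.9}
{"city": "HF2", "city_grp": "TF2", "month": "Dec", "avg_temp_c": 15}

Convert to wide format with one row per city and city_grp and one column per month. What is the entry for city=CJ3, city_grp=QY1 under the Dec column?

62.9

Wide layout: rows indexed by city and city_grp, columns are the 3 distinct month values (Jun, Oct, Dec).
Cell (city=CJ3, city_grp=QY1, month=Dec) draws from the long row where city=CJ3, city_grp=QY1 and month=Dec, which has avg_temp_c=62.9.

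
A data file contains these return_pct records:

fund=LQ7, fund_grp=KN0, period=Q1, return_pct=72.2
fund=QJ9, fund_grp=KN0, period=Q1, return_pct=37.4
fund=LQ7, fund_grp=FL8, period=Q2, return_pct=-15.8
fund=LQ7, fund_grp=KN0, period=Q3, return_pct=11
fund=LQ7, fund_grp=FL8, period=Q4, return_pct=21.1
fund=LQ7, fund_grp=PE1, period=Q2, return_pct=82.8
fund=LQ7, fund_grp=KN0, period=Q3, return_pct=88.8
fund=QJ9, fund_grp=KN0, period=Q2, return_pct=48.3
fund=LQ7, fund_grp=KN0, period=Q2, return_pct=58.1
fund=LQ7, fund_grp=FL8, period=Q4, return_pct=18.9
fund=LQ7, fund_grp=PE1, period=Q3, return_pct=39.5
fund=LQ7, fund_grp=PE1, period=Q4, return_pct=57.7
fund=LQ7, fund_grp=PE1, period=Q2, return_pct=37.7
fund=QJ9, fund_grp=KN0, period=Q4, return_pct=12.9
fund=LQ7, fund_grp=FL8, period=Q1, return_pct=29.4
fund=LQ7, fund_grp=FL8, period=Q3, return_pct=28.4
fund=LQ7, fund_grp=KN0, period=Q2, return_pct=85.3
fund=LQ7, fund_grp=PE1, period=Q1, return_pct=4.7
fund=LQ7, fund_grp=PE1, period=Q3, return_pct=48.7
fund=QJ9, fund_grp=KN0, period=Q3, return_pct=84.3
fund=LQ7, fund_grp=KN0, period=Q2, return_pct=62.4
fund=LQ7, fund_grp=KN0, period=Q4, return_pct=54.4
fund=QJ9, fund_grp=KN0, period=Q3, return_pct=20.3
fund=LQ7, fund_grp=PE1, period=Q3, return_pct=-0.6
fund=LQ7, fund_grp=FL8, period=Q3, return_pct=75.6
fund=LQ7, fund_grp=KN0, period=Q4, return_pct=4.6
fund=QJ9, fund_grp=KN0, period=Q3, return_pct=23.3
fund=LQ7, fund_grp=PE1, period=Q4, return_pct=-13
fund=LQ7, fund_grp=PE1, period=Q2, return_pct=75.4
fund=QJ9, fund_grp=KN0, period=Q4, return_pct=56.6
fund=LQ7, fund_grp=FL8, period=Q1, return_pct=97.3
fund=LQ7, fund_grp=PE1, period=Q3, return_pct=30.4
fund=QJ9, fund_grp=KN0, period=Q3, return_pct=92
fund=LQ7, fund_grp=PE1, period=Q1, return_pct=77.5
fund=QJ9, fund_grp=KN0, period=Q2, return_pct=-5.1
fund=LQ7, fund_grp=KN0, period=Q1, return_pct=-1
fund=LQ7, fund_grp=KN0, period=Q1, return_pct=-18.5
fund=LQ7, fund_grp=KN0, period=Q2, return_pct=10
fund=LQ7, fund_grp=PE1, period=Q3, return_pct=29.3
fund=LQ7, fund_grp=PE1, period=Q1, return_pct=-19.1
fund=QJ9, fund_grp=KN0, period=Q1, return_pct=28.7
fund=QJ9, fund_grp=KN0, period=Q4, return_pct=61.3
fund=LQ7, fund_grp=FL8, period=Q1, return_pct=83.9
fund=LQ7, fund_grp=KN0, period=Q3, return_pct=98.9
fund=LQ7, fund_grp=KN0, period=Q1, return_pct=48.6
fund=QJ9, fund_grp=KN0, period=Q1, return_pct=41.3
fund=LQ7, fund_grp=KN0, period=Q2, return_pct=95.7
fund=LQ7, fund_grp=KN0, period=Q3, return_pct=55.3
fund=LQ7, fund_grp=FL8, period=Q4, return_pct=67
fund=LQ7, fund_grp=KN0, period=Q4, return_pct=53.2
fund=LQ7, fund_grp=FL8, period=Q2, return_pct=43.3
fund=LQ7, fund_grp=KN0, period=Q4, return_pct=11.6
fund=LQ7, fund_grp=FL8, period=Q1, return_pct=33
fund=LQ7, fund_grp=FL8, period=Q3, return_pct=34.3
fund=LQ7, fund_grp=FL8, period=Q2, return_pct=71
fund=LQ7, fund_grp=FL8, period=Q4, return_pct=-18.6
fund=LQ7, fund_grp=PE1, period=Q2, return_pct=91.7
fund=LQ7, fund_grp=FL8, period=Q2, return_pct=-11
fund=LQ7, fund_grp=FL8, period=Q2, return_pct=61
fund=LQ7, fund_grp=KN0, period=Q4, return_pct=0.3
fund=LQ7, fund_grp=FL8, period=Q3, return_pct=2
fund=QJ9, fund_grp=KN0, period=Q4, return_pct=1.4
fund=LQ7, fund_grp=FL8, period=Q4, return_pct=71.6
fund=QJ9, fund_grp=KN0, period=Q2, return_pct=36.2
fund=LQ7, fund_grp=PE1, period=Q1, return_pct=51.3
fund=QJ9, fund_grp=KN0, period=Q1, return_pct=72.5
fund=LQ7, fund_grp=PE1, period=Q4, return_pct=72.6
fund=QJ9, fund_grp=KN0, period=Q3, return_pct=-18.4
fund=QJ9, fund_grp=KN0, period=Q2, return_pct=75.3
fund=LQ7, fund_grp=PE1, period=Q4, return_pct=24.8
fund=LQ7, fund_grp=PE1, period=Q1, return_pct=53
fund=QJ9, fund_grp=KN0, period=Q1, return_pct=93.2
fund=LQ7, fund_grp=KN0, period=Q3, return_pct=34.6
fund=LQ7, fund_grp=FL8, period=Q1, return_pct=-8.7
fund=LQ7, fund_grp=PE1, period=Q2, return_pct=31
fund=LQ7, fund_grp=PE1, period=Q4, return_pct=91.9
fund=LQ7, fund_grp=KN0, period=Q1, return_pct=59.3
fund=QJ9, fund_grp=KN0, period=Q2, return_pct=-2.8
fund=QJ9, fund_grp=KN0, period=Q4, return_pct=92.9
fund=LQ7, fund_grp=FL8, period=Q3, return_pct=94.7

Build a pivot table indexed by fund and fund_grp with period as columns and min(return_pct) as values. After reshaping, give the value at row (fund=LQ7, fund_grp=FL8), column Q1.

Rows with fund=LQ7, fund_grp=FL8 and period=Q1: return_pct values are 29.4, 97.3, 83.9, 33, -8.7.
min(29.4, 97.3, 83.9, 33, -8.7) = -8.7.

-8.7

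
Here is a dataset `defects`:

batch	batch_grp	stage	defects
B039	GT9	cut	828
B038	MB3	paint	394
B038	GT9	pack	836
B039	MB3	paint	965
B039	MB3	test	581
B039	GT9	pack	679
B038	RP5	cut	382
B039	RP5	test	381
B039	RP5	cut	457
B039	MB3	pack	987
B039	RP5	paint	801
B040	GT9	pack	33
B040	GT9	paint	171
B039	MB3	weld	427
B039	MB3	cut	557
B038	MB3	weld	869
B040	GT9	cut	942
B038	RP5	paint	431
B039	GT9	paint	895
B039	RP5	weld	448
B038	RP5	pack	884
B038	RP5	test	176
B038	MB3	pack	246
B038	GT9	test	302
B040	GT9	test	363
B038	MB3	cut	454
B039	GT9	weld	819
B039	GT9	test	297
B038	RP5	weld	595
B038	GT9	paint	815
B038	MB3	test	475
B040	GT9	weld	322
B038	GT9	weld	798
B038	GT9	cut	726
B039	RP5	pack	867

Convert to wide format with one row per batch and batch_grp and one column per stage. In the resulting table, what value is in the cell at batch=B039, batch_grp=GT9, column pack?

Wide layout: rows indexed by batch and batch_grp, columns are the 5 distinct stage values (cut, paint, pack, test, weld).
Cell (batch=B039, batch_grp=GT9, stage=pack) draws from the long row where batch=B039, batch_grp=GT9 and stage=pack, which has defects=679.

679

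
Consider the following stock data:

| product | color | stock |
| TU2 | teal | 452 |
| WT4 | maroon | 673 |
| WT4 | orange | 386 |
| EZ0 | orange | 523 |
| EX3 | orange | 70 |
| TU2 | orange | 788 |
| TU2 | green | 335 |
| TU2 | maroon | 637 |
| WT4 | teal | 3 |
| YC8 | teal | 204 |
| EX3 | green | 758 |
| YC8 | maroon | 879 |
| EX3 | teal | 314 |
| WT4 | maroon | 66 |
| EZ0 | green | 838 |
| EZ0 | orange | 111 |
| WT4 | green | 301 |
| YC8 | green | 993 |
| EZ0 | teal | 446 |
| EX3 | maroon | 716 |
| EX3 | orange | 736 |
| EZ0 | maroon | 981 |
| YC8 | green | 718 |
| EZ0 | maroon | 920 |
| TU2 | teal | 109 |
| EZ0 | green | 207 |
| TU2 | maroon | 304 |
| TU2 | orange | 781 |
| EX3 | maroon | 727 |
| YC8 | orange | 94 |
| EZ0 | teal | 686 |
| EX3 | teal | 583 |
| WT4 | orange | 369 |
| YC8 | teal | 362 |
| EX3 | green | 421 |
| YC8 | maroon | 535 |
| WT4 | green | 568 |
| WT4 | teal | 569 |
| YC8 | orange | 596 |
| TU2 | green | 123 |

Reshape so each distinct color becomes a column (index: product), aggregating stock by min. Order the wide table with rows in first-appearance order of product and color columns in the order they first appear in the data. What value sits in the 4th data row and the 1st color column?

314

With rows in first-appearance order of product, row 4 is product=EX3. color columns in first-appearance order: teal, maroon, orange, green; column 1 is teal.
Long rows with product=EX3, color=teal: min(314, 583) = 314.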